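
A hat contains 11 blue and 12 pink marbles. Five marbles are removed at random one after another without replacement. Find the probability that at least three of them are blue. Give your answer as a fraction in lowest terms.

Sum the hypergeometric tail for j = 3,…,5 blue marbles.
Favorable = C(11,3)·C(12,2) + C(11,4)·C(12,1) + C(11,5)·C(12,0) = 15312; total = C(23,5) = 33649.
P = 15312/33649 = 1392/3059 ≈ 0.4551.

1392/3059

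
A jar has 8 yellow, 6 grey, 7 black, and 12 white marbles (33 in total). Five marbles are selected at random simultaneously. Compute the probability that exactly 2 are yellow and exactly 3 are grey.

Unordered draws without replacement: count favorable combinations over C(33,5).
Favorable = C(8,2) · C(6,3) · C(7,0) · C(12,0) = 560; total = C(33,5) = 237336.
P = 560/237336 = 70/29667 ≈ 0.0024.

70/29667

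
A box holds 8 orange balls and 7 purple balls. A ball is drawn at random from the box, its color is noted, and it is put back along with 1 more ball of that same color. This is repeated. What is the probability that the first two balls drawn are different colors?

Either orange then purple, or purple then orange; after the first draw the total is 16.
P = (8/15)·(7/16) + (7/15)·(8/16) = 7/15 ≈ 0.4667.

7/15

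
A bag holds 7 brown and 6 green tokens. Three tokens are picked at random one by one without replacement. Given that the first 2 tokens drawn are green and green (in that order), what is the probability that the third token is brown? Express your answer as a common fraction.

After removing 2 green, the bag has 7 brown out of 11 remaining.
P(third is brown | given) = 7/11 ≈ 0.6364.

7/11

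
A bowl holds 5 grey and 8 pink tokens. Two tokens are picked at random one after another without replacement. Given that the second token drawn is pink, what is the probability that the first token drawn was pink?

7/12

P(first=pink and the second token drawn is pink) = (8/13)·(7/12) = 14/39.
P(the second token drawn is pink) = Σ over first color = 10/39 + 14/39 = 8/13.
By Bayes, P(first=pink | the second token drawn is pink) = 14/39 / 8/13 = 7/12 ≈ 0.5833.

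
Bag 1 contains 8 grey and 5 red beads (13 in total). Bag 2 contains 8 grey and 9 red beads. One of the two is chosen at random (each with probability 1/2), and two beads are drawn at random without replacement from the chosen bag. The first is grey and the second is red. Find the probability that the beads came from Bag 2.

P(E | Bag 1) = 10/39; P(E | Bag 2) = 9/34.
P(E) = 1/2·10/39 + 1/2·9/34 = 691/2652.
By Bayes' rule, P(Bag 2 | E) = 9/68 / 691/2652 = 351/691 ≈ 0.5080.

351/691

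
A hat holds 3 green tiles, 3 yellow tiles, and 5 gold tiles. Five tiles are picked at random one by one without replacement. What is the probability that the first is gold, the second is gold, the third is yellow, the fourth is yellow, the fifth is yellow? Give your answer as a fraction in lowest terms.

1/462

Multiply the conditional probability of each draw in order, without replacement, so each draw removes one from its color and from the total.
P = (5/11) · (4/10) · (3/9) · (2/8) · (1/7) = 1/462 ≈ 0.0022.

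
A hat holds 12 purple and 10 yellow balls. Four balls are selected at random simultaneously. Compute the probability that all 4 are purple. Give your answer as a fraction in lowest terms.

9/133

Unordered draws without replacement: count favorable combinations over C(22,4).
Favorable = C(12,4) · C(10,0) = 495; total = C(22,4) = 7315.
P = 495/7315 = 9/133 ≈ 0.0677.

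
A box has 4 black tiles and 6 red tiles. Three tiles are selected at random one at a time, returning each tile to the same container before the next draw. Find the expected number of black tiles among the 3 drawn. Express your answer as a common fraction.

By linearity of expectation, E[X] = Σ P(draw i is black); each independent draw has P(black) = 4/10.
E[X] = 3 · 4/10 = 6/5 ≈ 1.2000.

6/5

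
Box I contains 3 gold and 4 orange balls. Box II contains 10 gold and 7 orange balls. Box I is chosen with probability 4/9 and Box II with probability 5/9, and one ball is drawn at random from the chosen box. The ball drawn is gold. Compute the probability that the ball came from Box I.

102/277

P(gold | Box I) = 3/7; P(gold | Box II) = 10/17.
P(gold) = 4/9·3/7 + 5/9·10/17 = 554/1071.
By Bayes' rule, P(Box I | gold) = 4/21 / 554/1071 = 102/277 ≈ 0.3682.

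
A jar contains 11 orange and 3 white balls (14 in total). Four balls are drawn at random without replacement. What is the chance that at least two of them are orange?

90/91

Sum the hypergeometric tail for j = 2,…,4 orange balls.
Favorable = C(11,2)·C(3,2) + C(11,3)·C(3,1) + C(11,4)·C(3,0) = 990; total = C(14,4) = 1001.
P = 990/1001 = 90/91 ≈ 0.9890.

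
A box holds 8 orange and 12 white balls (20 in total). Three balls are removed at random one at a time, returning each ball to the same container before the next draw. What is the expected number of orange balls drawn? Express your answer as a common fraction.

By linearity of expectation, E[X] = Σ P(draw i is orange); each independent draw has P(orange) = 8/20.
E[X] = 3 · 8/20 = 6/5 ≈ 1.2000.

6/5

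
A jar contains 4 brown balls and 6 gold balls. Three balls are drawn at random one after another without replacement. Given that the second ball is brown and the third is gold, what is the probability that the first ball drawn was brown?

3/8

P(first=brown and the second ball is brown and the third is gold) = (4/10)·(3/9)·(6/8) = 1/10.
P(E) = Σ over first color = 1/10 + 1/6 = 4/15.
By Bayes, P(first=brown | E) = 1/10 / 4/15 = 3/8 ≈ 0.3750.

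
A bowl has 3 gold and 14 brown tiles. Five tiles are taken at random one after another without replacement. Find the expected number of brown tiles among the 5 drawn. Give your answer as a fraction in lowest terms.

By linearity of expectation, E[X] = Σ P(draw i is brown); by symmetry each draw (even without replacement) has P(brown) = 14/17.
E[X] = 5 · 14/17 = 70/17 ≈ 4.1176.

70/17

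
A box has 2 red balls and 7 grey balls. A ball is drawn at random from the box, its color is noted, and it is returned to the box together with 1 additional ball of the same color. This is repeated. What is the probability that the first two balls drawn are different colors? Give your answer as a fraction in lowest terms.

Either red then grey, or grey then red; after the first draw the total is 10.
P = (2/9)·(7/10) + (7/9)·(2/10) = 14/45 ≈ 0.3111.

14/45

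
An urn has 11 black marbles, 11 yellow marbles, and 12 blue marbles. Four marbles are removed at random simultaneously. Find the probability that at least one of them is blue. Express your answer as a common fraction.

Use the complement: P(at least one blue) = 1 − P(no blue).
P(none) = C(22,4)/C(34,4) = 7315/46376.
So P = 1 − 7315/46376 = 3551/4216 ≈ 0.8423.

3551/4216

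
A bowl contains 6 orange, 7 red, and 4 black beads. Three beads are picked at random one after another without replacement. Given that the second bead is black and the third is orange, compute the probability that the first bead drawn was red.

7/15

P(first=red and the second bead is black and the third is orange) = (7/17)·(4/16)·(6/15) = 7/170.
P(E) = Σ over first color = 1/34 + 7/170 + 3/170 = 3/34.
By Bayes, P(first=red | E) = 7/170 / 3/34 = 7/15 ≈ 0.4667.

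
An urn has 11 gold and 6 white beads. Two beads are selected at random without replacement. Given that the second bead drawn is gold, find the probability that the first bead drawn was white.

P(first=white and the second bead drawn is gold) = (6/17)·(11/16) = 33/136.
P(the second bead drawn is gold) = Σ over first color = 55/136 + 33/136 = 11/17.
By Bayes, P(first=white | the second bead drawn is gold) = 33/136 / 11/17 = 3/8 ≈ 0.3750.

3/8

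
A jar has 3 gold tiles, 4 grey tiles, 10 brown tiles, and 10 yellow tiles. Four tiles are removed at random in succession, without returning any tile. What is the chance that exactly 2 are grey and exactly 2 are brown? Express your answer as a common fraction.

Unordered draws without replacement: count favorable combinations over C(27,4).
Favorable = C(3,0) · C(4,2) · C(10,2) · C(10,0) = 270; total = C(27,4) = 17550.
P = 270/17550 = 1/65 ≈ 0.0154.

1/65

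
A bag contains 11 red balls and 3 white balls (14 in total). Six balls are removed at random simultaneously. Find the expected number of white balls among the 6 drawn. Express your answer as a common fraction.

9/7

By linearity of expectation, E[X] = Σ P(draw i is white); by symmetry each draw (even without replacement) has P(white) = 3/14.
E[X] = 6 · 3/14 = 9/7 ≈ 1.2857.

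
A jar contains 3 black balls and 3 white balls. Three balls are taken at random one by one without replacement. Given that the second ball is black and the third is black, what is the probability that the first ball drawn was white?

P(first=white and the second ball is black and the third is black) = (3/6)·(3/5)·(2/4) = 3/20.
P(E) = Σ over first color = 1/20 + 3/20 = 1/5.
By Bayes, P(first=white | E) = 3/20 / 1/5 = 3/4 ≈ 0.7500.

3/4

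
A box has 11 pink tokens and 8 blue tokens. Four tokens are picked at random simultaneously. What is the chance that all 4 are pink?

55/646

Unordered draws without replacement: count favorable combinations over C(19,4).
Favorable = C(11,4) · C(8,0) = 330; total = C(19,4) = 3876.
P = 330/3876 = 55/646 ≈ 0.0851.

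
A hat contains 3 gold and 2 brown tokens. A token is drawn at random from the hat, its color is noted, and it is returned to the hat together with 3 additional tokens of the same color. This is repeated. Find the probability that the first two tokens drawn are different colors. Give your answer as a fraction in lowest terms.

Either brown then gold, or gold then brown; after the first draw the total is 8.
P = (2/5)·(3/8) + (3/5)·(2/8) = 3/10 ≈ 0.3000.

3/10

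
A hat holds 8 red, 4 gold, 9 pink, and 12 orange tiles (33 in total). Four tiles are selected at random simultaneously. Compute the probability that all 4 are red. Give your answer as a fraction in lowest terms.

Unordered draws without replacement: count favorable combinations over C(33,4).
Favorable = C(8,4) · C(4,0) · C(9,0) · C(12,0) = 70; total = C(33,4) = 40920.
P = 70/40920 = 7/4092 ≈ 0.0017.

7/4092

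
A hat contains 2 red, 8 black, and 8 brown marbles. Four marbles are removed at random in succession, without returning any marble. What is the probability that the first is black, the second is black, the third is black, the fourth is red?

7/765

Multiply the conditional probability of each draw in order, without replacement, so each draw removes one from its color and from the total.
P = (8/18) · (7/17) · (6/16) · (2/15) = 7/765 ≈ 0.0092.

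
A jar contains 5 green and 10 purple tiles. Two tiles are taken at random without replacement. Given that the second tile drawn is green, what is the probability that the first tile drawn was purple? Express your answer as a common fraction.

P(first=purple and the second tile drawn is green) = (10/15)·(5/14) = 5/21.
P(the second tile drawn is green) = Σ over first color = 2/21 + 5/21 = 1/3.
By Bayes, P(first=purple | the second tile drawn is green) = 5/21 / 1/3 = 5/7 ≈ 0.7143.

5/7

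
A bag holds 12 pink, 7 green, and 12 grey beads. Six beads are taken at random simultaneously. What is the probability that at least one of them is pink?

Use the complement: P(at least one pink) = 1 − P(no pink).
P(none) = C(19,6)/C(31,6) = 27132/736281.
So P = 1 − 27132/736281 = 33769/35061 ≈ 0.9631.

33769/35061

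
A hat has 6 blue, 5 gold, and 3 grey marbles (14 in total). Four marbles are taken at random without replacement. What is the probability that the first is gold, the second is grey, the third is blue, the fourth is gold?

15/1001

Multiply the conditional probability of each draw in order, without replacement, so each draw removes one from its color and from the total.
P = (5/14) · (3/13) · (6/12) · (4/11) = 15/1001 ≈ 0.0150.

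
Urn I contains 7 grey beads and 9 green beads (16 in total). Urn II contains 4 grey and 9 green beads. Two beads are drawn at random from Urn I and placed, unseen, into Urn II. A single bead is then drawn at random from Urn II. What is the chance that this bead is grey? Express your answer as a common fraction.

13/40

Condition on how many of the transferred beads are grey (from Urn I: 7 grey of 16; then Urn II has 15 total).
  0 grey: C(7,0)C(9,2)/C(16,2) = 3/10; then P = 4/15
  1 grey: C(7,1)C(9,1)/C(16,2) = 21/40; then P = 5/15
  2 grey: C(7,2)C(9,0)/C(16,2) = 7/40; then P = 6/15
P(grey from Urn II) = 13/40 ≈ 0.3250.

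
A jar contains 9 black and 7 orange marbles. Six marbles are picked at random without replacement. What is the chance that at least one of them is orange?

Use the complement: P(at least one orange) = 1 − P(no orange).
P(none) = C(9,6)/C(16,6) = 84/8008.
So P = 1 − 84/8008 = 283/286 ≈ 0.9895.

283/286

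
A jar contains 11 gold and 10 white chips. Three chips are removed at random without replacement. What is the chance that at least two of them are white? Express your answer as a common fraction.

Sum the hypergeometric tail for j = 2,…,3 white chips.
Favorable = C(10,2)·C(11,1) + C(10,3)·C(11,0) = 615; total = C(21,3) = 1330.
P = 615/1330 = 123/266 ≈ 0.4624.

123/266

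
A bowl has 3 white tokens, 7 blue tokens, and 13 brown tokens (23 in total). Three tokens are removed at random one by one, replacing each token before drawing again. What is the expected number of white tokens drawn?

9/23

By linearity of expectation, E[X] = Σ P(draw i is white); each independent draw has P(white) = 3/23.
E[X] = 3 · 3/23 = 9/23 ≈ 0.3913.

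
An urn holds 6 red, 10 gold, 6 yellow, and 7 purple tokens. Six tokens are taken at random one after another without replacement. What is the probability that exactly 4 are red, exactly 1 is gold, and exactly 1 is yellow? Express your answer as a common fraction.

5/2639

Unordered draws without replacement: count favorable combinations over C(29,6).
Favorable = C(6,4) · C(10,1) · C(6,1) · C(7,0) = 900; total = C(29,6) = 475020.
P = 900/475020 = 5/2639 ≈ 0.0019.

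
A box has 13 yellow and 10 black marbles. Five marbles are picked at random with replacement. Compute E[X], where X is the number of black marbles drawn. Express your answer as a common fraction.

By linearity of expectation, E[X] = Σ P(draw i is black); each independent draw has P(black) = 10/23.
E[X] = 5 · 10/23 = 50/23 ≈ 2.1739.

50/23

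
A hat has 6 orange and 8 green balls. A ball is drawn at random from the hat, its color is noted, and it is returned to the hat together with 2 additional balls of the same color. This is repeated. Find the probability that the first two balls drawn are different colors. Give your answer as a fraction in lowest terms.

Either green then orange, or orange then green; after the first draw the total is 16.
P = (8/14)·(6/16) + (6/14)·(8/16) = 3/7 ≈ 0.4286.

3/7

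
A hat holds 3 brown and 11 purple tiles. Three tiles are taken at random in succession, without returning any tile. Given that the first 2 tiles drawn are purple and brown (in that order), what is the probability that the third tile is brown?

1/6

After removing 1 brown, 1 purple, the hat has 2 brown out of 12 remaining.
P(third is brown | given) = 2/12 = 1/6 ≈ 0.1667.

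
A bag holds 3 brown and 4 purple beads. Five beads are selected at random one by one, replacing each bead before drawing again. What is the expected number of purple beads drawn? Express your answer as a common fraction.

20/7

By linearity of expectation, E[X] = Σ P(draw i is purple); each independent draw has P(purple) = 4/7.
E[X] = 5 · 4/7 = 20/7 ≈ 2.8571.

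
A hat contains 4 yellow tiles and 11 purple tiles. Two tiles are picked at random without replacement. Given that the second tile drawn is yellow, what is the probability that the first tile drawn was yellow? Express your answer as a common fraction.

3/14

P(first=yellow and the second tile drawn is yellow) = (4/15)·(3/14) = 2/35.
P(the second tile drawn is yellow) = Σ over first color = 2/35 + 22/105 = 4/15.
By Bayes, P(first=yellow | the second tile drawn is yellow) = 2/35 / 4/15 = 3/14 ≈ 0.2143.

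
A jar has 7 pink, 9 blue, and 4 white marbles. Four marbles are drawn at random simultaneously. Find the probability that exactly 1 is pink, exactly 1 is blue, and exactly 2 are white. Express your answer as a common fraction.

Unordered draws without replacement: count favorable combinations over C(20,4).
Favorable = C(7,1) · C(9,1) · C(4,2) = 378; total = C(20,4) = 4845.
P = 378/4845 = 126/1615 ≈ 0.0780.

126/1615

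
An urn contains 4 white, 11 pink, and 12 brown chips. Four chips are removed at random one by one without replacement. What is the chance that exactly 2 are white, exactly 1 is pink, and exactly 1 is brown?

Unordered draws without replacement: count favorable combinations over C(27,4).
Favorable = C(4,2) · C(11,1) · C(12,1) = 792; total = C(27,4) = 17550.
P = 792/17550 = 44/975 ≈ 0.0451.

44/975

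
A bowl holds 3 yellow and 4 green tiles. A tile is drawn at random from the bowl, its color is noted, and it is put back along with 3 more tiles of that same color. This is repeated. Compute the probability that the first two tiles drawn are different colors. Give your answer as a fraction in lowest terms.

Either yellow then green, or green then yellow; after the first draw the total is 10.
P = (3/7)·(4/10) + (4/7)·(3/10) = 12/35 ≈ 0.3429.

12/35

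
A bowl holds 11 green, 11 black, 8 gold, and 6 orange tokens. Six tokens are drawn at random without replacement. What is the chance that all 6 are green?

1/4216

Unordered draws without replacement: count favorable combinations over C(36,6).
Favorable = C(11,6) · C(11,0) · C(8,0) · C(6,0) = 462; total = C(36,6) = 1947792.
P = 462/1947792 = 1/4216 ≈ 0.0002.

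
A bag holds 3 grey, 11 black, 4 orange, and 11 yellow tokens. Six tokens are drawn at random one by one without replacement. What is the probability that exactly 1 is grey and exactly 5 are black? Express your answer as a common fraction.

11/3770

Unordered draws without replacement: count favorable combinations over C(29,6).
Favorable = C(3,1) · C(11,5) · C(4,0) · C(11,0) = 1386; total = C(29,6) = 475020.
P = 1386/475020 = 11/3770 ≈ 0.0029.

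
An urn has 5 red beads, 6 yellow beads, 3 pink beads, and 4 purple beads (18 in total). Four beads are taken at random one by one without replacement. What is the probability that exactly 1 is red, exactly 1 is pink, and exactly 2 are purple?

Unordered draws without replacement: count favorable combinations over C(18,4).
Favorable = C(5,1) · C(6,0) · C(3,1) · C(4,2) = 90; total = C(18,4) = 3060.
P = 90/3060 = 1/34 ≈ 0.0294.

1/34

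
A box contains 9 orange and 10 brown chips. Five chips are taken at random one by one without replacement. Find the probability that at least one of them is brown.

639/646

Use the complement: P(at least one brown) = 1 − P(no brown).
P(none) = C(9,5)/C(19,5) = 126/11628.
So P = 1 − 126/11628 = 639/646 ≈ 0.9892.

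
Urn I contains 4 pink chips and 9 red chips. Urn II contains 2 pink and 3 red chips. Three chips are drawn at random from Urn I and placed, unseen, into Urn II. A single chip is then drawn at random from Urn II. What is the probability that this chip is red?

33/52

Condition on how many of the transferred chips are red (from Urn I: 9 red of 13; then Urn II has 8 total).
  0 red: C(9,0)C(4,3)/C(13,3) = 2/143; then P = 3/8
  1 red: C(9,1)C(4,2)/C(13,3) = 27/143; then P = 4/8
  2 red: C(9,2)C(4,1)/C(13,3) = 72/143; then P = 5/8
  3 red: C(9,3)C(4,0)/C(13,3) = 42/143; then P = 6/8
P(red from Urn II) = 33/52 ≈ 0.6346.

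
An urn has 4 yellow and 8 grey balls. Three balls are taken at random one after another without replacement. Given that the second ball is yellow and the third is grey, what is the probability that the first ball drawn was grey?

P(first=grey and the second ball is yellow and the third is grey) = (8/12)·(4/11)·(7/10) = 28/165.
P(E) = Σ over first color = 4/55 + 28/165 = 8/33.
By Bayes, P(first=grey | E) = 28/165 / 8/33 = 7/10 ≈ 0.7000.

7/10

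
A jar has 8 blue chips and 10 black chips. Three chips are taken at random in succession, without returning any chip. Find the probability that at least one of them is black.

Use the complement: P(at least one black) = 1 − P(no black).
P(none) = C(8,3)/C(18,3) = 56/816.
So P = 1 − 56/816 = 95/102 ≈ 0.9314.

95/102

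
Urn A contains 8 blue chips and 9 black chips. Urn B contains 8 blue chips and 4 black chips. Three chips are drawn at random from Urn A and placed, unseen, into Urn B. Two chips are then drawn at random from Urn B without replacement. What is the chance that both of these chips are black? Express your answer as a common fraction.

149/1190

Condition on how many of the transferred chips are black (from Urn A: 9 black of 17; then Urn B has 15 total).
  0 black: C(9,0)C(8,3)/C(17,3) = 7/85; then P = C(4,2)/C(15,2) = 2/35
  1 black: C(9,1)C(8,2)/C(17,3) = 63/170; then P = C(5,2)/C(15,2) = 2/21
  2 black: C(9,2)C(8,1)/C(17,3) = 36/85; then P = C(6,2)/C(15,2) = 1/7
  3 black: C(9,3)C(8,0)/C(17,3) = 21/170; then P = C(7,2)/C(15,2) = 1/5
P(both black) = 149/1190 ≈ 0.1252.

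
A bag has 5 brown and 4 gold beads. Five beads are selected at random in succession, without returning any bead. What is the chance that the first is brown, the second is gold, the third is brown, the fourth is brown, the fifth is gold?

Multiply the conditional probability of each draw in order, without replacement, so each draw removes one from its color and from the total.
P = (5/9) · (4/8) · (4/7) · (3/6) · (3/5) = 1/21 ≈ 0.0476.

1/21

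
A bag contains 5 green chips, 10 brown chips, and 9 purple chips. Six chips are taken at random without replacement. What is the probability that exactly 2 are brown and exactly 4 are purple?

405/9614

Unordered draws without replacement: count favorable combinations over C(24,6).
Favorable = C(5,0) · C(10,2) · C(9,4) = 5670; total = C(24,6) = 134596.
P = 5670/134596 = 405/9614 ≈ 0.0421.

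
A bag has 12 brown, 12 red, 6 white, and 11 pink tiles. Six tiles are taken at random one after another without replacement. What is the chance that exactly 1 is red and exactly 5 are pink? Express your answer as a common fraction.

Unordered draws without replacement: count favorable combinations over C(41,6).
Favorable = C(12,0) · C(12,1) · C(6,0) · C(11,5) = 5544; total = C(41,6) = 4496388.
P = 5544/4496388 = 462/374699 ≈ 0.0012.

462/374699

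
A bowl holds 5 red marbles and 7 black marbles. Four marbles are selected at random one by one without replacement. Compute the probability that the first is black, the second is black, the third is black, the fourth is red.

35/396

Multiply the conditional probability of each draw in order, without replacement, so each draw removes one from its color and from the total.
P = (7/12) · (6/11) · (5/10) · (5/9) = 35/396 ≈ 0.0884.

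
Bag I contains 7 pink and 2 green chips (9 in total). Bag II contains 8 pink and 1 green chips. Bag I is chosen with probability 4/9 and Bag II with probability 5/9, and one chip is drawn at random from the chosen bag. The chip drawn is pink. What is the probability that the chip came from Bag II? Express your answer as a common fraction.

10/17

P(pink | Bag I) = 7/9; P(pink | Bag II) = 8/9.
P(pink) = 4/9·7/9 + 5/9·8/9 = 68/81.
By Bayes' rule, P(Bag II | pink) = 40/81 / 68/81 = 10/17 ≈ 0.5882.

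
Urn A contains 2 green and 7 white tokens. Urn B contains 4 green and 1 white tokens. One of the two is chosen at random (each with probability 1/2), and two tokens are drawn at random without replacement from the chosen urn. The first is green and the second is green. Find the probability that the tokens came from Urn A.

P(E | Urn A) = 1/36; P(E | Urn B) = 3/5.
P(E) = 1/2·1/36 + 1/2·3/5 = 113/360.
By Bayes' rule, P(Urn A | E) = 1/72 / 113/360 = 5/113 ≈ 0.0442.

5/113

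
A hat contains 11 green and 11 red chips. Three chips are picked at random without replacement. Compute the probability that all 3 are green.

3/28

Unordered draws without replacement: count favorable combinations over C(22,3).
Favorable = C(11,3) · C(11,0) = 165; total = C(22,3) = 1540.
P = 165/1540 = 3/28 ≈ 0.1071.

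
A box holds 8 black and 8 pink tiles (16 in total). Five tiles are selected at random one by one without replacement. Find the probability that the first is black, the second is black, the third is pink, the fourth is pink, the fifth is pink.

7/195

Multiply the conditional probability of each draw in order, without replacement, so each draw removes one from its color and from the total.
P = (8/16) · (7/15) · (8/14) · (7/13) · (6/12) = 7/195 ≈ 0.0359.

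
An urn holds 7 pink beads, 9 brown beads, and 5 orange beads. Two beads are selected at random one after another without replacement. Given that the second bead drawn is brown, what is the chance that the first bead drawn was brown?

P(first=brown and the second bead drawn is brown) = (9/21)·(8/20) = 6/35.
P(the second bead drawn is brown) = Σ over first color = 3/20 + 6/35 + 3/28 = 3/7.
By Bayes, P(first=brown | the second bead drawn is brown) = 6/35 / 3/7 = 2/5 ≈ 0.4000.

2/5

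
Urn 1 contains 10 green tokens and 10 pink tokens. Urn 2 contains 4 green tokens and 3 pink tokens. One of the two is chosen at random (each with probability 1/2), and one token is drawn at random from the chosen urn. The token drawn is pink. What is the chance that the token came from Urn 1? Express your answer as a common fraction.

7/13

P(pink | Urn 1) = 1/2; P(pink | Urn 2) = 3/7.
P(pink) = 1/2·1/2 + 1/2·3/7 = 13/28.
By Bayes' rule, P(Urn 1 | pink) = 1/4 / 13/28 = 7/13 ≈ 0.5385.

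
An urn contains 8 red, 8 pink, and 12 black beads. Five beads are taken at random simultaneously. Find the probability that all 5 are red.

Unordered draws without replacement: count favorable combinations over C(28,5).
Favorable = C(8,5) · C(8,0) · C(12,0) = 56; total = C(28,5) = 98280.
P = 56/98280 = 1/1755 ≈ 0.0006.

1/1755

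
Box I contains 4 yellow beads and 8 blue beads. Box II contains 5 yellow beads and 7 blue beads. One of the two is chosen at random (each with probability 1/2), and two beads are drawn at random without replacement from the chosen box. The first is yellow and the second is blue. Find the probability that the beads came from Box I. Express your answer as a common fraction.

P(E | Box I) = 8/33; P(E | Box II) = 35/132.
P(E) = 1/2·8/33 + 1/2·35/132 = 67/264.
By Bayes' rule, P(Box I | E) = 4/33 / 67/264 = 32/67 ≈ 0.4776.

32/67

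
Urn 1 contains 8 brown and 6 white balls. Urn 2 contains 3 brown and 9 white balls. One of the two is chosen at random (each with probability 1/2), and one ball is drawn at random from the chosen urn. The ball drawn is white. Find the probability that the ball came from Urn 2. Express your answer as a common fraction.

7/11

P(white | Urn 1) = 3/7; P(white | Urn 2) = 3/4.
P(white) = 1/2·3/7 + 1/2·3/4 = 33/56.
By Bayes' rule, P(Urn 2 | white) = 3/8 / 33/56 = 7/11 ≈ 0.6364.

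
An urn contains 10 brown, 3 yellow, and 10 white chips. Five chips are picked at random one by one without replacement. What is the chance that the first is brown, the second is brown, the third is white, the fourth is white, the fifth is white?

540/33649

Multiply the conditional probability of each draw in order, without replacement, so each draw removes one from its color and from the total.
P = (10/23) · (9/22) · (10/21) · (9/20) · (8/19) = 540/33649 ≈ 0.0160.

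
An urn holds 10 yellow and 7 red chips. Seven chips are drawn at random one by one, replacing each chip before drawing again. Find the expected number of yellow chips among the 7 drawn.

By linearity of expectation, E[X] = Σ P(draw i is yellow); each independent draw has P(yellow) = 10/17.
E[X] = 7 · 10/17 = 70/17 ≈ 4.1176.

70/17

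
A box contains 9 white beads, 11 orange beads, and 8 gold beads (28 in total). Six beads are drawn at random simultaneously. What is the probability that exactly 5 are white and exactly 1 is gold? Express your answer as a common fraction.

4/1495

Unordered draws without replacement: count favorable combinations over C(28,6).
Favorable = C(9,5) · C(11,0) · C(8,1) = 1008; total = C(28,6) = 376740.
P = 1008/376740 = 4/1495 ≈ 0.0027.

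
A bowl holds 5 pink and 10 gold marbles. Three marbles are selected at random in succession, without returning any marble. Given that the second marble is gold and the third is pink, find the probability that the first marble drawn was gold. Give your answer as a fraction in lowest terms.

9/13

P(first=gold and the second marble is gold and the third is pink) = (10/15)·(9/14)·(5/13) = 15/91.
P(E) = Σ over first color = 20/273 + 15/91 = 5/21.
By Bayes, P(first=gold | E) = 15/91 / 5/21 = 9/13 ≈ 0.6923.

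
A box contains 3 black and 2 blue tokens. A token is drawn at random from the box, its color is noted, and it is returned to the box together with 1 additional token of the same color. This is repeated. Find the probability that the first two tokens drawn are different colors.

2/5

Either black then blue, or blue then black; after the first draw the total is 6.
P = (3/5)·(2/6) + (2/5)·(3/6) = 2/5 ≈ 0.4000.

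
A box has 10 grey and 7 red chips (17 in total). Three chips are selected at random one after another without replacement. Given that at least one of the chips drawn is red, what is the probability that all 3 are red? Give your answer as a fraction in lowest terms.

P(all 3 red) = C(7,3)/C(17,3) = 7/136; P(at least one red) = 1 − C(10,3)/C(17,3) = 14/17.
Since 'all 3 red' ⊆ 'at least one red', P(all 3 | at least one) = 7/136 / 14/17 = 1/16 ≈ 0.0625.

1/16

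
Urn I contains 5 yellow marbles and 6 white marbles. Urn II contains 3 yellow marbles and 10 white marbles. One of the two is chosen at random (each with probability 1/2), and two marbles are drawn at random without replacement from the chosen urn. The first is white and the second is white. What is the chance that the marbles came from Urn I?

P(E | Urn I) = 3/11; P(E | Urn II) = 15/26.
P(E) = 1/2·3/11 + 1/2·15/26 = 243/572.
By Bayes' rule, P(Urn I | E) = 3/22 / 243/572 = 26/81 ≈ 0.3210.

26/81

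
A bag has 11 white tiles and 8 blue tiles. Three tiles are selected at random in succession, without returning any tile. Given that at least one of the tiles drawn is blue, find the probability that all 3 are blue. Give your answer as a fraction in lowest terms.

14/201

P(all 3 blue) = C(8,3)/C(19,3) = 56/969; P(at least one blue) = 1 − C(11,3)/C(19,3) = 268/323.
Since 'all 3 blue' ⊆ 'at least one blue', P(all 3 | at least one) = 56/969 / 268/323 = 14/201 ≈ 0.0697.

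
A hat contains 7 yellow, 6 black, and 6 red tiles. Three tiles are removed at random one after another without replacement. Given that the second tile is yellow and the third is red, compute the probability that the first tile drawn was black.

P(first=black and the second tile is yellow and the third is red) = (6/19)·(7/18)·(6/17) = 14/323.
P(E) = Σ over first color = 14/323 + 14/323 + 35/969 = 7/57.
By Bayes, P(first=black | E) = 14/323 / 7/57 = 6/17 ≈ 0.3529.

6/17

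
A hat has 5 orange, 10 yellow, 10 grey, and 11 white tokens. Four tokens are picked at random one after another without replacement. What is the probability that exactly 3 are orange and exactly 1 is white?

Unordered draws without replacement: count favorable combinations over C(36,4).
Favorable = C(5,3) · C(10,0) · C(10,0) · C(11,1) = 110; total = C(36,4) = 58905.
P = 110/58905 = 2/1071 ≈ 0.0019.

2/1071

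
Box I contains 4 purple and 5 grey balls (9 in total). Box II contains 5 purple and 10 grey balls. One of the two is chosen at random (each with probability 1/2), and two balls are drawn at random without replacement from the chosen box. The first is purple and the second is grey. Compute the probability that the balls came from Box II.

P(E | Box I) = 5/18; P(E | Box II) = 5/21.
P(E) = 1/2·5/18 + 1/2·5/21 = 65/252.
By Bayes' rule, P(Box II | E) = 5/42 / 65/252 = 6/13 ≈ 0.4615.

6/13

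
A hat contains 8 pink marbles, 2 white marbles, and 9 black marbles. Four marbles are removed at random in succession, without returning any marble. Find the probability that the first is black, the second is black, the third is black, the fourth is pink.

Multiply the conditional probability of each draw in order, without replacement, so each draw removes one from its color and from the total.
P = (9/19) · (8/18) · (7/17) · (8/16) = 14/323 ≈ 0.0433.

14/323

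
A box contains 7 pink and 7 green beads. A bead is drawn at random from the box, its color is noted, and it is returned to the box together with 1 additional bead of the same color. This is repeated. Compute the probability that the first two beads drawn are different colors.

Either pink then green, or green then pink; after the first draw the total is 15.
P = (7/14)·(7/15) + (7/14)·(7/15) = 7/15 ≈ 0.4667.

7/15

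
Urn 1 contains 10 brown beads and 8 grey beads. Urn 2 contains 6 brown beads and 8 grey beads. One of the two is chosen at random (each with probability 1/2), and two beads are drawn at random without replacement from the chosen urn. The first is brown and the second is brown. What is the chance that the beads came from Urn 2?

51/142

P(E | Urn 1) = 5/17; P(E | Urn 2) = 15/91.
P(E) = 1/2·5/17 + 1/2·15/91 = 355/1547.
By Bayes' rule, P(Urn 2 | E) = 15/182 / 355/1547 = 51/142 ≈ 0.3592.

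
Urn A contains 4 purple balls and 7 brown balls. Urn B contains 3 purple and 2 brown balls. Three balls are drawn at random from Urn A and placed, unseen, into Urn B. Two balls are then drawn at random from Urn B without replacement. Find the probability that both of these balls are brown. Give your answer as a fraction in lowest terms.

Condition on how many of the transferred balls are brown (from Urn A: 7 brown of 11; then Urn B has 8 total).
  0 brown: C(7,0)C(4,3)/C(11,3) = 4/165; then P = C(2,2)/C(8,2) = 1/28
  1 brown: C(7,1)C(4,2)/C(11,3) = 14/55; then P = C(3,2)/C(8,2) = 3/28
  2 brown: C(7,2)C(4,1)/C(11,3) = 28/55; then P = C(4,2)/C(8,2) = 3/14
  3 brown: C(7,3)C(4,0)/C(11,3) = 7/33; then P = C(5,2)/C(8,2) = 5/14
P(both brown) = 82/385 ≈ 0.2130.

82/385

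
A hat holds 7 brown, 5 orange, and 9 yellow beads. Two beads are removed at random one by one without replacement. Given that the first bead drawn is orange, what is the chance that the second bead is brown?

7/20

After removing 1 orange, the hat has 7 brown out of 20 remaining.
P(second is brown | given) = 7/20 ≈ 0.3500.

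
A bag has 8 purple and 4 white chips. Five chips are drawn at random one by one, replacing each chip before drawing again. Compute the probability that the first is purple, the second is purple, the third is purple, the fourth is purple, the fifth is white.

16/243

Multiply the conditional probability of each draw in order, with replacement (the composition resets each draw).
P = (8/12) · (8/12) · (8/12) · (8/12) · (4/12) = 16/243 ≈ 0.0658.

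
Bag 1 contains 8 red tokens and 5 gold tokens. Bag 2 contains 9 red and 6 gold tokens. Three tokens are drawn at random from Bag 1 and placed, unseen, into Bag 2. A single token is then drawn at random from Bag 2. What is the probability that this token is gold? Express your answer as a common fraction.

Condition on how many of the transferred tokens are gold (from Bag 1: 5 gold of 13; then Bag 2 has 18 total).
  0 gold: C(5,0)C(8,3)/C(13,3) = 28/143; then P = 6/18
  1 gold: C(5,1)C(8,2)/C(13,3) = 70/143; then P = 7/18
  2 gold: C(5,2)C(8,1)/C(13,3) = 40/143; then P = 8/18
  3 gold: C(5,3)C(8,0)/C(13,3) = 5/143; then P = 9/18
P(gold from Bag 2) = 31/78 ≈ 0.3974.

31/78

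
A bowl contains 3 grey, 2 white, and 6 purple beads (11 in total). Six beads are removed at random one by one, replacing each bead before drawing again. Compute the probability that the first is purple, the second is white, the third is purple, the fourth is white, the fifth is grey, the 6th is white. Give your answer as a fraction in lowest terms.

Multiply the conditional probability of each draw in order, with replacement (the composition resets each draw).
P = (6/11) · (2/11) · (6/11) · (2/11) · (3/11) · (2/11) = 864/1771561 ≈ 0.0005.

864/1771561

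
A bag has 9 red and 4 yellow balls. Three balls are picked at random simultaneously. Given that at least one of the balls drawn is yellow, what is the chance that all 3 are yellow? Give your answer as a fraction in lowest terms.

P(all 3 yellow) = C(4,3)/C(13,3) = 2/143; P(at least one yellow) = 1 − C(9,3)/C(13,3) = 101/143.
Since 'all 3 yellow' ⊆ 'at least one yellow', P(all 3 | at least one) = 2/143 / 101/143 = 2/101 ≈ 0.0198.

2/101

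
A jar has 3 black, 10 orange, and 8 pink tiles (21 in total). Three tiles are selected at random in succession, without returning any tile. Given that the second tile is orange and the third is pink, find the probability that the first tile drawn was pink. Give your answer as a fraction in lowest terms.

P(first=pink and the second tile is orange and the third is pink) = (8/21)·(10/20)·(7/19) = 4/57.
P(E) = Σ over first color = 4/133 + 12/133 + 4/57 = 4/21.
By Bayes, P(first=pink | E) = 4/57 / 4/21 = 7/19 ≈ 0.3684.

7/19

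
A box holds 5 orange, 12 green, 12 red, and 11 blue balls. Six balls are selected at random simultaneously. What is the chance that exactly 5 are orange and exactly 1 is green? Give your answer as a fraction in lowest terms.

Unordered draws without replacement: count favorable combinations over C(40,6).
Favorable = C(5,5) · C(12,1) · C(12,0) · C(11,0) = 12; total = C(40,6) = 3838380.
P = 12/3838380 = 1/319865 ≈ 0.0000.

1/319865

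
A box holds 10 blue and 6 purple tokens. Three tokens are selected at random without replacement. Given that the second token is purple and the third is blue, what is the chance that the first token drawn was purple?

P(first=purple and the second token is purple and the third is blue) = (6/16)·(5/15)·(10/14) = 5/56.
P(E) = Σ over first color = 9/56 + 5/56 = 1/4.
By Bayes, P(first=purple | E) = 5/56 / 1/4 = 5/14 ≈ 0.3571.

5/14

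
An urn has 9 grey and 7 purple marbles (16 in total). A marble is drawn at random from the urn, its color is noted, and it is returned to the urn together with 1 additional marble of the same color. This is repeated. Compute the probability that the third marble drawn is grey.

9/16

Sum over the four possibilities for the first two draws (grey/not-grey each), tracking how the grey count and total change by +1 per draw.
P(third is grey) = 9/16 ≈ 0.5625. (In a Pólya urn every draw has the same marginal probability 9/16.)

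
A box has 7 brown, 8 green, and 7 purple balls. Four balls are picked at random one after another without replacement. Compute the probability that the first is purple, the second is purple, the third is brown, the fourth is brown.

21/2090

Multiply the conditional probability of each draw in order, without replacement, so each draw removes one from its color and from the total.
P = (7/22) · (6/21) · (7/20) · (6/19) = 21/2090 ≈ 0.0100.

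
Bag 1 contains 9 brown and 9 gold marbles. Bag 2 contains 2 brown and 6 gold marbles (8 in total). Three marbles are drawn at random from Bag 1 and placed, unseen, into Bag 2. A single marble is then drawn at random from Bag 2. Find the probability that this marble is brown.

Condition on how many of the transferred marbles are brown (from Bag 1: 9 brown of 18; then Bag 2 has 11 total).
  0 brown: C(9,0)C(9,3)/C(18,3) = 7/68; then P = 2/11
  1 brown: C(9,1)C(9,2)/C(18,3) = 27/68; then P = 3/11
  2 brown: C(9,2)C(9,1)/C(18,3) = 27/68; then P = 4/11
  3 brown: C(9,3)C(9,0)/C(18,3) = 7/68; then P = 5/11
P(brown from Bag 2) = 7/22 ≈ 0.3182.

7/22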